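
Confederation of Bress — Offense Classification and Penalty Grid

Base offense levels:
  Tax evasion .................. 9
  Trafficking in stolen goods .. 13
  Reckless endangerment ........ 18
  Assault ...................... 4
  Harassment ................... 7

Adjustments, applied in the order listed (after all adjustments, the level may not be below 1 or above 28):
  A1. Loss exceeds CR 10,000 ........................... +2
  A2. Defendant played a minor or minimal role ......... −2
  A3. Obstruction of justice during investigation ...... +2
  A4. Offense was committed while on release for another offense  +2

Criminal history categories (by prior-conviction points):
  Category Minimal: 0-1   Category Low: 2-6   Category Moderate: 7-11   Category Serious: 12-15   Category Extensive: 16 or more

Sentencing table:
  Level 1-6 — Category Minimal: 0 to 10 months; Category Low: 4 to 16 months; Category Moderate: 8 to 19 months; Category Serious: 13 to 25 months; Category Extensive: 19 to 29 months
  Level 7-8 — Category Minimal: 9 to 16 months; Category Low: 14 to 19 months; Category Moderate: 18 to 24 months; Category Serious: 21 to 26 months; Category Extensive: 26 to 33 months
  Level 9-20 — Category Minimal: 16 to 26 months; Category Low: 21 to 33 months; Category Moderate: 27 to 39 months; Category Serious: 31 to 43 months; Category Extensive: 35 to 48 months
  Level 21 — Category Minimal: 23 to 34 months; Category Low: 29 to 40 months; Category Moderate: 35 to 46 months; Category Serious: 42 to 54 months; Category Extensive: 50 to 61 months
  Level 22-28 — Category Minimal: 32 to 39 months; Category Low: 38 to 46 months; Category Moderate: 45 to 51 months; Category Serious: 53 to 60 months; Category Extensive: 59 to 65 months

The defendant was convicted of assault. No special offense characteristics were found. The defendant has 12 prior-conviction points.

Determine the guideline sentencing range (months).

13-25 months

Base offense level for assault: 4.
Final offense level: 4.
Criminal history: 12 prior points → Category Serious (12-15).
Level 4 falls in the 1-6 band.
Grid: Level 1-6 × Category Serious = 13-25 months.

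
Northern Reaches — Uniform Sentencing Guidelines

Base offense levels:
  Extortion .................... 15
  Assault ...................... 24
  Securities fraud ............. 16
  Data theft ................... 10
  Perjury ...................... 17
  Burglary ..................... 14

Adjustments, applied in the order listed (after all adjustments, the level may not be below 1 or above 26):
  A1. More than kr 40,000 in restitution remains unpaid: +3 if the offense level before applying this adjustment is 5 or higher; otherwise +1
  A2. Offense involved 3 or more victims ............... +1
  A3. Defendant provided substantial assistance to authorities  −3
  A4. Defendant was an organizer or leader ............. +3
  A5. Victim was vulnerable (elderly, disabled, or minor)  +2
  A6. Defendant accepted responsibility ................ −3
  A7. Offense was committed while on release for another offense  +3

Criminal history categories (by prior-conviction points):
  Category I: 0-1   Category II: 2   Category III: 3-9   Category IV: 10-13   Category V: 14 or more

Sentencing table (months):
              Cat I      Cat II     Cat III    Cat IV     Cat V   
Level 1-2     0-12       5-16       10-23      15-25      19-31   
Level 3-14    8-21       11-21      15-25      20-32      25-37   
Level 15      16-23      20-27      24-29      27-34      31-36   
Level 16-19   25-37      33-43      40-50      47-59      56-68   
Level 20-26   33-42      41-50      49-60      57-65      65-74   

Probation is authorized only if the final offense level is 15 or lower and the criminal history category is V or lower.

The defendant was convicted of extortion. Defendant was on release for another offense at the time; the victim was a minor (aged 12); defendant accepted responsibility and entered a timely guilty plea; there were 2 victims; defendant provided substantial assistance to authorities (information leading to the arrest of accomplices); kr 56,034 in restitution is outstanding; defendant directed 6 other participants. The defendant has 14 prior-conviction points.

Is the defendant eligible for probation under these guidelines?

Base offense level for extortion: 15.
A1 applies (level before this adjustment is 15 ≥ 5, so +3): 15 + 3 = 18.
A2 does not apply.
A3 applies: 18 − 3 = 15.
A4 applies: 15 + 3 = 18.
A5 applies: 18 + 2 = 20.
A6 applies: 20 − 3 = 17.
A7 applies: 17 + 3 = 20.
Final offense level: 20.
Criminal history: 14 prior points → Category V (14+).
Level 20 falls in the 20-26 band.
Grid: Level 20-26 × Category V = 65-74 months.
Probation check: level 20 > 15 and category V ≤ V → not eligible.

No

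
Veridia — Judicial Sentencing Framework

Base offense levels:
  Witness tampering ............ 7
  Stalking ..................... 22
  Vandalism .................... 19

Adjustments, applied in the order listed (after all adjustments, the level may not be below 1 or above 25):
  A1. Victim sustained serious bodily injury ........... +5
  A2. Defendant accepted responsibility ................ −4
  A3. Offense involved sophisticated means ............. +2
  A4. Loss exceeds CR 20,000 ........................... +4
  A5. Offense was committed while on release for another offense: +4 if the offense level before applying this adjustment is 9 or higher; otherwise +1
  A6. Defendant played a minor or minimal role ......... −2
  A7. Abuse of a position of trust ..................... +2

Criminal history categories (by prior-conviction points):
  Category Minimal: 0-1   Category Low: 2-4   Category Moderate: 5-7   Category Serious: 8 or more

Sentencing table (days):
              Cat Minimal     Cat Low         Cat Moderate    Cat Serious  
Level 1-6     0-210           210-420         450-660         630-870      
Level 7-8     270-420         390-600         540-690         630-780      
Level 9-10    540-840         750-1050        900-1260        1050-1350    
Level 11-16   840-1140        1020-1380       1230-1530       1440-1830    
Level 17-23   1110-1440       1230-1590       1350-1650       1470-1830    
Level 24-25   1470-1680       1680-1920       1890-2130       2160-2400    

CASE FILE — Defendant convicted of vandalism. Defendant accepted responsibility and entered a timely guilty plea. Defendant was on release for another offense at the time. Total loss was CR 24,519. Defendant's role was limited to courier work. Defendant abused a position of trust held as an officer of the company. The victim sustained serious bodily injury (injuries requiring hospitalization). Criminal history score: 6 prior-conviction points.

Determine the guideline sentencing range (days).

Base offense level for vandalism: 19.
A1 applies: 19 + 5 = 24.
A2 applies: 24 − 4 = 20.
A3 does not apply.
A4 applies: 20 + 4 = 24.
A5 applies (level before this adjustment is 24 ≥ 9, so +4): 24 + 4 = 28.
A6 applies: 28 − 2 = 26.
A7 applies: 26 + 2 = 28.
Level 28 exceeds the maximum of 25; capped at 25.
Final offense level: 25.
Criminal history: 6 prior points → Category Moderate (5-7).
Level 25 falls in the 24-25 band.
Grid: Level 24-25 × Category Moderate = 1890-2130 days.

1890-2130 days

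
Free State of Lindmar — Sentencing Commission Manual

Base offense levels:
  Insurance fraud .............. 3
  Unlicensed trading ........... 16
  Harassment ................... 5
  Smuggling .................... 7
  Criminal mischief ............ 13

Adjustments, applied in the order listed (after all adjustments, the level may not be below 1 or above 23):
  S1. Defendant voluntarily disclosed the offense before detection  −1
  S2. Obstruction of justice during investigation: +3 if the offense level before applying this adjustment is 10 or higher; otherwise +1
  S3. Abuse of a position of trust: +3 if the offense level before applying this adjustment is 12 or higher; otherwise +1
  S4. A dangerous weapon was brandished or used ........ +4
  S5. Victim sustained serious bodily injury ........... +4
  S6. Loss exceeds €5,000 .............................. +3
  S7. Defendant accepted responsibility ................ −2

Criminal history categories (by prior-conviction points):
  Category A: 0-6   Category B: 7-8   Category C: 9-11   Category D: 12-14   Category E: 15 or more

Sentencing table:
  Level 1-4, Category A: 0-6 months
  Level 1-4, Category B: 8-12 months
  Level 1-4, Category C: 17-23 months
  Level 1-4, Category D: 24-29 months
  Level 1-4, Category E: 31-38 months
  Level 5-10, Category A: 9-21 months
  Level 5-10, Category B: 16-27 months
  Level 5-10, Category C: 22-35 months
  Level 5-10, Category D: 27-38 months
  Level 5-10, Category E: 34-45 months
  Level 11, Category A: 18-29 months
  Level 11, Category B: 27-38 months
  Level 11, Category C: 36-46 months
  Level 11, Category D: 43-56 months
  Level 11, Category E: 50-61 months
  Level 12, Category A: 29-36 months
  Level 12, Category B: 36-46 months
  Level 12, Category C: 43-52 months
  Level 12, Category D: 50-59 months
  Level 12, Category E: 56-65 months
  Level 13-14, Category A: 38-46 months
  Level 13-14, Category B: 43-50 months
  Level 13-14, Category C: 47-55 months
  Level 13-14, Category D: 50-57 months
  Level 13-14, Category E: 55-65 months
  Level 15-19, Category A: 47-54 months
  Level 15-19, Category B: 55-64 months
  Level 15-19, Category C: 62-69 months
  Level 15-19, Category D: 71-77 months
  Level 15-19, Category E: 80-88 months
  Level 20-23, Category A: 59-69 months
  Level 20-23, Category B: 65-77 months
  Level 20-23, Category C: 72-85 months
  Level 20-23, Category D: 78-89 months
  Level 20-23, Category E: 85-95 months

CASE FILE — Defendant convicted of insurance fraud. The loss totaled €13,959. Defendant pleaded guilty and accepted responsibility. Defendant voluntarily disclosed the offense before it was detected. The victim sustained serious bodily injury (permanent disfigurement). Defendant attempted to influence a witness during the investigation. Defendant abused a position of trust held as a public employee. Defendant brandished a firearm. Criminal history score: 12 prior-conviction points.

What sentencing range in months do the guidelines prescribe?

50-57 months

Base offense level for insurance fraud: 3.
S1 applies: 3 − 1 = 2.
S2 applies (level before this adjustment is 2 < 10, so +1): 2 + 1 = 3.
S3 applies (level before this adjustment is 3 < 12, so +1): 3 + 1 = 4.
S4 applies: 4 + 4 = 8.
S5 applies: 8 + 4 = 12.
S6 applies: 12 + 3 = 15.
S7 applies: 15 − 2 = 13.
Final offense level: 13.
Criminal history: 12 prior points → Category D (12-14).
Level 13 falls in the 13-14 band.
Grid: Level 13-14 × Category D = 50-57 months.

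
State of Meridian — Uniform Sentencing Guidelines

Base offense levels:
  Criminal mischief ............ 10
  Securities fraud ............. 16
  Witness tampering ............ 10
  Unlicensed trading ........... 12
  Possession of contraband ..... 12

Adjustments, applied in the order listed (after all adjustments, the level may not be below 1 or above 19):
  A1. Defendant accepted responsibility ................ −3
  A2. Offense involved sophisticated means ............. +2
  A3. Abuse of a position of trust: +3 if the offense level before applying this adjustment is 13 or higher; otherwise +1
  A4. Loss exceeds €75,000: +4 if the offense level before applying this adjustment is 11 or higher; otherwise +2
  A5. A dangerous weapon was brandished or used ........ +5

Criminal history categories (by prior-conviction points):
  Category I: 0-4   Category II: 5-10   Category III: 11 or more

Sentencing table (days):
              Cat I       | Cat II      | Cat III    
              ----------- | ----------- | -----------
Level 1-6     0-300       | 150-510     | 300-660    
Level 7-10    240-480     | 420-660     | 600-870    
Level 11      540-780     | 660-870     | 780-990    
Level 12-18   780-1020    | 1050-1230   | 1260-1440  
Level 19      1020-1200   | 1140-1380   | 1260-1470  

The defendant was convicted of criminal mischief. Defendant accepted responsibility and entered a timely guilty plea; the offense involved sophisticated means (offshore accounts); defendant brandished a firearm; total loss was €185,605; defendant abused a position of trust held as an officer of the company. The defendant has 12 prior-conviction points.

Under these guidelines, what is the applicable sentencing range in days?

1260-1440 days

Base offense level for criminal mischief: 10.
A1 applies: 10 − 3 = 7.
A2 applies: 7 + 2 = 9.
A3 applies (level before this adjustment is 9 < 13, so +1): 9 + 1 = 10.
A4 applies (level before this adjustment is 10 < 11, so +2): 10 + 2 = 12.
A5 applies: 12 + 5 = 17.
Final offense level: 17.
Criminal history: 12 prior points → Category III (11+).
Level 17 falls in the 12-18 band.
Grid: Level 12-18 × Category III = 1260-1440 days.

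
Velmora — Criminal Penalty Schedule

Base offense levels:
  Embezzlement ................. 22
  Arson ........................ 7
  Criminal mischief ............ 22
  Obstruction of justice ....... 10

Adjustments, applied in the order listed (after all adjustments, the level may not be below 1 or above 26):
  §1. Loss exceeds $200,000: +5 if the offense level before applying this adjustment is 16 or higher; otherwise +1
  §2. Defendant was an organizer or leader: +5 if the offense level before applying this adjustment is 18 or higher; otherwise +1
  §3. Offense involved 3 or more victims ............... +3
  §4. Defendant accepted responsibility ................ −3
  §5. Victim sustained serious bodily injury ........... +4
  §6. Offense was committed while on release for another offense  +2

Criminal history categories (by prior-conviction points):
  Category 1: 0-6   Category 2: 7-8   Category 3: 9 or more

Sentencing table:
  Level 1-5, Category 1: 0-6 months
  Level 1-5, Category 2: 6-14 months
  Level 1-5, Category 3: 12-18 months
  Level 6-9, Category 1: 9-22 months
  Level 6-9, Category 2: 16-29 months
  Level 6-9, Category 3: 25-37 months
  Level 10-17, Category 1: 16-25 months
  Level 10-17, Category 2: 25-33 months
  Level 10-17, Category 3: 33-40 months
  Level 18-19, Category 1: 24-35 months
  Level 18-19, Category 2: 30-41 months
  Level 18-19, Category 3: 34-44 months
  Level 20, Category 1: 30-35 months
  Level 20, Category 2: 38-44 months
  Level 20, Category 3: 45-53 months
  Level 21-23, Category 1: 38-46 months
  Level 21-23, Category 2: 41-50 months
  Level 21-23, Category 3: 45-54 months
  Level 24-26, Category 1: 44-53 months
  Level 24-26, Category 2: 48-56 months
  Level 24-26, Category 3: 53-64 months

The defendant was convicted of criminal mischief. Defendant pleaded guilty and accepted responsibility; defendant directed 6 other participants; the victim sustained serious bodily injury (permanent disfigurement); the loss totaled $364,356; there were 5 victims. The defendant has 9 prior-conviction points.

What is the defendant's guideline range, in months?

53-64 months

Base offense level for criminal mischief: 22.
§1 applies (level before this adjustment is 22 ≥ 16, so +5): 22 + 5 = 27.
§2 applies (level before this adjustment is 27 ≥ 18, so +5): 27 + 5 = 32.
§3 applies: 32 + 3 = 35.
§4 applies: 35 − 3 = 32.
§5 applies: 32 + 4 = 36.
§6 does not apply.
Level 36 exceeds the maximum of 26; capped at 26.
Final offense level: 26.
Criminal history: 9 prior points → Category 3 (9+).
Level 26 falls in the 24-26 band.
Grid: Level 24-26 × Category 3 = 53-64 months.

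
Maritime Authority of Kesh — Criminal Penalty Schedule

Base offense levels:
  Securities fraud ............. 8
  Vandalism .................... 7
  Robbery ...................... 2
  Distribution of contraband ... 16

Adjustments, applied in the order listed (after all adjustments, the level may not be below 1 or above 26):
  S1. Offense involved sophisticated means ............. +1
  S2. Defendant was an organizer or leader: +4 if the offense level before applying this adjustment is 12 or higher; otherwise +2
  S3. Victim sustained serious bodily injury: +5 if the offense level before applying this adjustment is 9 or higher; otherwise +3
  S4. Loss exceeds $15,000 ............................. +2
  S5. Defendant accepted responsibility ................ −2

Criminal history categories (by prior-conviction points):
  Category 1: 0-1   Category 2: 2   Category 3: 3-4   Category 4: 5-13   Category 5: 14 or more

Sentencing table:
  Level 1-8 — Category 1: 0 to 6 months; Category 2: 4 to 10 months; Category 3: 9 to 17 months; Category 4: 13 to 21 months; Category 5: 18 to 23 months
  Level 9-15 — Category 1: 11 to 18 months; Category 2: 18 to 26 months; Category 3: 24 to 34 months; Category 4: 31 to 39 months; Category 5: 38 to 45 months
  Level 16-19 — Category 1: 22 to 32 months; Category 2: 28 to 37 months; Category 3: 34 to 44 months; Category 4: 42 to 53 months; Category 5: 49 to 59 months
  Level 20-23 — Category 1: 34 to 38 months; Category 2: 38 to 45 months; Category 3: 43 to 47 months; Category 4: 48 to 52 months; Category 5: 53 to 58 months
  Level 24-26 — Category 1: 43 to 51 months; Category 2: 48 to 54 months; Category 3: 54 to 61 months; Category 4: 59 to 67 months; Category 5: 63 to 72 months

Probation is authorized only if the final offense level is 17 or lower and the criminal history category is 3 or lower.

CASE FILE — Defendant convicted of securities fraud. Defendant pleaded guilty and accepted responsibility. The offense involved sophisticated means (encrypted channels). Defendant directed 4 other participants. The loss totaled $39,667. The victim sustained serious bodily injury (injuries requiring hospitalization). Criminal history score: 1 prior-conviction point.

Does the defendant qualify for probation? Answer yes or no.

Yes

Base offense level for securities fraud: 8.
S1 applies: 8 + 1 = 9.
S2 applies (level before this adjustment is 9 < 12, so +2): 9 + 2 = 11.
S3 applies (level before this adjustment is 11 ≥ 9, so +5): 11 + 5 = 16.
S4 applies: 16 + 2 = 18.
S5 applies: 18 − 2 = 16.
Final offense level: 16.
Criminal history: 1 prior point → Category 1 (0-1).
Level 16 falls in the 16-19 band.
Grid: Level 16-19 × Category 1 = 22-32 months.
Probation check: level 16 ≤ 17 and category 1 ≤ 3 → eligible.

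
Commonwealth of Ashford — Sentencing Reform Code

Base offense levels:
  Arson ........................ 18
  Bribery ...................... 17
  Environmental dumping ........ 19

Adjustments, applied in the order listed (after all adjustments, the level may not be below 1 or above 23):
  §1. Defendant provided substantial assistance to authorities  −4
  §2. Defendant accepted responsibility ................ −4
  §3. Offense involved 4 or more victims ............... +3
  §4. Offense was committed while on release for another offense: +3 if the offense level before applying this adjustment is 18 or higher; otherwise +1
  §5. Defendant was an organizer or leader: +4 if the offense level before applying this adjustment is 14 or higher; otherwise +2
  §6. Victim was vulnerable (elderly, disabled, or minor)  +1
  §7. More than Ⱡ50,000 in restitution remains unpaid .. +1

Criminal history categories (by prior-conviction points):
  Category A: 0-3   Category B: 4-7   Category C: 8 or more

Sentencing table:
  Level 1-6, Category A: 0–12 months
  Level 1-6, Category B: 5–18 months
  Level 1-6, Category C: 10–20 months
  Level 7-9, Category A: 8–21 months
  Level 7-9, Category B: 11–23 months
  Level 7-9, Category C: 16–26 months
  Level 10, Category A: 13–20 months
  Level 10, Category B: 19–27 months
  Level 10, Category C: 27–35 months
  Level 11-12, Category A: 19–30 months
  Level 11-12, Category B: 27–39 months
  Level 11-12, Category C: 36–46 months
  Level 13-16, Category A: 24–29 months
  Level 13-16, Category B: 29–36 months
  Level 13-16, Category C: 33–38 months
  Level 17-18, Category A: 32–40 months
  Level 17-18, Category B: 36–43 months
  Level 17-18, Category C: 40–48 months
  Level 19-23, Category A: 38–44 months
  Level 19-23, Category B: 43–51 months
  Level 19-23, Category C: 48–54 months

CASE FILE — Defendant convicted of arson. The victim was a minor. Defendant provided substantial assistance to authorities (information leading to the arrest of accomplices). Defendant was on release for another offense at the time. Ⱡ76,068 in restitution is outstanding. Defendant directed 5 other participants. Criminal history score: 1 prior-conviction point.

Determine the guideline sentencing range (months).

38-44 months

Base offense level for arson: 18.
§1 applies: 18 − 4 = 14.
§2 does not apply.
§4 applies (level before this adjustment is 14 < 18, so +1): 14 + 1 = 15.
§5 applies (level before this adjustment is 15 ≥ 14, so +4): 15 + 4 = 19.
§6 applies: 19 + 1 = 20.
§7 applies: 20 + 1 = 21.
Final offense level: 21.
Criminal history: 1 prior point → Category A (0-3).
Level 21 falls in the 19-23 band.
Grid: Level 19-23 × Category A = 38-44 months.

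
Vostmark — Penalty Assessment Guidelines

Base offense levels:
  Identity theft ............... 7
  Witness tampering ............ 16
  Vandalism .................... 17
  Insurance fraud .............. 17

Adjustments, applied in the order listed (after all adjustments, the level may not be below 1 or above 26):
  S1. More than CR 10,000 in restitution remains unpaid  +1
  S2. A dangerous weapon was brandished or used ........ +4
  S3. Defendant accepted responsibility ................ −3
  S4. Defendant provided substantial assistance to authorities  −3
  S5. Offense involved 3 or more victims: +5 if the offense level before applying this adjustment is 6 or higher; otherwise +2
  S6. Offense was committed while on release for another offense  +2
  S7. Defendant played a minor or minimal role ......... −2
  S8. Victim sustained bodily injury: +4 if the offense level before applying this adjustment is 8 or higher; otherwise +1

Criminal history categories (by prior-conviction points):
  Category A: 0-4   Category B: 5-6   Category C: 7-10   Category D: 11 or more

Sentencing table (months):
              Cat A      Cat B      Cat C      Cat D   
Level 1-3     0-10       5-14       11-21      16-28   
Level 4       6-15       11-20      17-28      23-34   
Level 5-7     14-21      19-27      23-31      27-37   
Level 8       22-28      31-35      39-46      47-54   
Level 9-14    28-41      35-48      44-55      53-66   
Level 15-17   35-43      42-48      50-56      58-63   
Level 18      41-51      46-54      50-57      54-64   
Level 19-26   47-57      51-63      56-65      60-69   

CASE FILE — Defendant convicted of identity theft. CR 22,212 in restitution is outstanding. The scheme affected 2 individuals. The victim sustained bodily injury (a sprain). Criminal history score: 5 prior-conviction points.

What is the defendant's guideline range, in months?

35-48 months

Base offense level for identity theft: 7.
S1 applies: 7 + 1 = 8.
S2 does not apply.
S3 does not apply.
S5 does not apply.
S6 does not apply.
S8 applies (level before this adjustment is 8 ≥ 8, so +4): 8 + 4 = 12.
Final offense level: 12.
Criminal history: 5 prior points → Category B (5-6).
Level 12 falls in the 9-14 band.
Grid: Level 9-14 × Category B = 35-48 months.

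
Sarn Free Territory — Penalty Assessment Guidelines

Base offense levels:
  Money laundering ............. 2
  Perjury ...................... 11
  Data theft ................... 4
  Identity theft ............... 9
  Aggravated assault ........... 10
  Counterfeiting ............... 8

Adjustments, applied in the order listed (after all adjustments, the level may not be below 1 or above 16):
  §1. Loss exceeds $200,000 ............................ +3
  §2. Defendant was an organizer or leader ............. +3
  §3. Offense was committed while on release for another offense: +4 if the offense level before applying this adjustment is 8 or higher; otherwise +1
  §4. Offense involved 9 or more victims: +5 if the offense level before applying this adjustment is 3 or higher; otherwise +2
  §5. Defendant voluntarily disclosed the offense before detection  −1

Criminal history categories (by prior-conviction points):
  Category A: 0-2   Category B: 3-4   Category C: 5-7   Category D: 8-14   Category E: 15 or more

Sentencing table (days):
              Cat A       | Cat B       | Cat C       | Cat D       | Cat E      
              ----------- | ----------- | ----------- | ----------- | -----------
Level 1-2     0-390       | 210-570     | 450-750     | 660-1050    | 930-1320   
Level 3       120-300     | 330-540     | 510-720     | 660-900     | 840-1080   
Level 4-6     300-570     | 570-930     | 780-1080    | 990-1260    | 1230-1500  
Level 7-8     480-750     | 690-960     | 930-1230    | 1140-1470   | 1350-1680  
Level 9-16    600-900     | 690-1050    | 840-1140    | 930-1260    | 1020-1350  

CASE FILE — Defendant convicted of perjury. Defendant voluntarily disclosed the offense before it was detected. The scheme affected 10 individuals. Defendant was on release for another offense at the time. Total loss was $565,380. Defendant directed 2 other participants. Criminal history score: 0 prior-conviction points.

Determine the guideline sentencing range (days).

Base offense level for perjury: 11.
§1 applies: 11 + 3 = 14.
§2 applies: 14 + 3 = 17.
§3 applies (level before this adjustment is 17 ≥ 8, so +4): 17 + 4 = 21.
§4 applies (level before this adjustment is 21 ≥ 3, so +5): 21 + 5 = 26.
§5 applies: 26 − 1 = 25.
Level 25 exceeds the maximum of 16; capped at 16.
Final offense level: 16.
Criminal history: 0 prior points → Category A (0-2).
Level 16 falls in the 9-16 band.
Grid: Level 9-16 × Category A = 600-900 days.

600-900 days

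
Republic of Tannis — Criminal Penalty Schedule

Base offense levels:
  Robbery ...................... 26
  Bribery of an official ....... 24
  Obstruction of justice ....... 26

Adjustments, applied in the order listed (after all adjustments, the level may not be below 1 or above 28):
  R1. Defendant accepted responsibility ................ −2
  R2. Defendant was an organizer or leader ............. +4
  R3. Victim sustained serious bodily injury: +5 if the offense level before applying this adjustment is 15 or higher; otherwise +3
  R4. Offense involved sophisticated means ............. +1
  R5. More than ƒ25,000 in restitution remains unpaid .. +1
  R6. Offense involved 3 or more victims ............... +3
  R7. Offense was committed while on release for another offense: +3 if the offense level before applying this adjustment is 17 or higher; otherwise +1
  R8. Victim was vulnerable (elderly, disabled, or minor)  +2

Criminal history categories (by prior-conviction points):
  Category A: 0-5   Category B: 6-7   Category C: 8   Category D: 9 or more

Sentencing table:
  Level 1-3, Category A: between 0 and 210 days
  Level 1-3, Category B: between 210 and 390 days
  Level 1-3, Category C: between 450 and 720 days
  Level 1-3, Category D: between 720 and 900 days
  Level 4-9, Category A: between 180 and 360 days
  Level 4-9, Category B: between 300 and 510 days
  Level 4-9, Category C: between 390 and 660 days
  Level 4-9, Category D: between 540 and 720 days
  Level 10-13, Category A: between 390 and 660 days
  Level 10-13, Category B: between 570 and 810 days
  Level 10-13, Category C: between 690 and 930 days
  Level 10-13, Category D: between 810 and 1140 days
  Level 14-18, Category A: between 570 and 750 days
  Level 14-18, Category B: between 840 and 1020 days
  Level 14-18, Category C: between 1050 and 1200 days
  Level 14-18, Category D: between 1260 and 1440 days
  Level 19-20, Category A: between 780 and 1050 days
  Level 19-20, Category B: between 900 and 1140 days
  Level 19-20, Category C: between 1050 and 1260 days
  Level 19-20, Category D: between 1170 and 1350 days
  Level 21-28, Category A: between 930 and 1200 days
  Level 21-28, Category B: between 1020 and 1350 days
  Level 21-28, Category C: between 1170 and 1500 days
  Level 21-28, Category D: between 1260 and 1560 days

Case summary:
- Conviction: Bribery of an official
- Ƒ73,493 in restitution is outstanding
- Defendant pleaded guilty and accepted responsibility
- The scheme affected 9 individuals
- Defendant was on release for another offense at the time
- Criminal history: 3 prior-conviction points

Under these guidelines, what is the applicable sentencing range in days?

Base offense level for bribery of an official: 24.
R1 applies: 24 − 2 = 22.
R3 does not apply.
R4 does not apply.
R5 applies: 22 + 1 = 23.
R6 applies: 23 + 3 = 26.
R7 applies (level before this adjustment is 26 ≥ 17, so +3): 26 + 3 = 29.
R8 does not apply.
Level 29 exceeds the maximum of 28; capped at 28.
Final offense level: 28.
Criminal history: 3 prior points → Category A (0-5).
Level 28 falls in the 21-28 band.
Grid: Level 21-28 × Category A = 930-1200 days.

930-1200 days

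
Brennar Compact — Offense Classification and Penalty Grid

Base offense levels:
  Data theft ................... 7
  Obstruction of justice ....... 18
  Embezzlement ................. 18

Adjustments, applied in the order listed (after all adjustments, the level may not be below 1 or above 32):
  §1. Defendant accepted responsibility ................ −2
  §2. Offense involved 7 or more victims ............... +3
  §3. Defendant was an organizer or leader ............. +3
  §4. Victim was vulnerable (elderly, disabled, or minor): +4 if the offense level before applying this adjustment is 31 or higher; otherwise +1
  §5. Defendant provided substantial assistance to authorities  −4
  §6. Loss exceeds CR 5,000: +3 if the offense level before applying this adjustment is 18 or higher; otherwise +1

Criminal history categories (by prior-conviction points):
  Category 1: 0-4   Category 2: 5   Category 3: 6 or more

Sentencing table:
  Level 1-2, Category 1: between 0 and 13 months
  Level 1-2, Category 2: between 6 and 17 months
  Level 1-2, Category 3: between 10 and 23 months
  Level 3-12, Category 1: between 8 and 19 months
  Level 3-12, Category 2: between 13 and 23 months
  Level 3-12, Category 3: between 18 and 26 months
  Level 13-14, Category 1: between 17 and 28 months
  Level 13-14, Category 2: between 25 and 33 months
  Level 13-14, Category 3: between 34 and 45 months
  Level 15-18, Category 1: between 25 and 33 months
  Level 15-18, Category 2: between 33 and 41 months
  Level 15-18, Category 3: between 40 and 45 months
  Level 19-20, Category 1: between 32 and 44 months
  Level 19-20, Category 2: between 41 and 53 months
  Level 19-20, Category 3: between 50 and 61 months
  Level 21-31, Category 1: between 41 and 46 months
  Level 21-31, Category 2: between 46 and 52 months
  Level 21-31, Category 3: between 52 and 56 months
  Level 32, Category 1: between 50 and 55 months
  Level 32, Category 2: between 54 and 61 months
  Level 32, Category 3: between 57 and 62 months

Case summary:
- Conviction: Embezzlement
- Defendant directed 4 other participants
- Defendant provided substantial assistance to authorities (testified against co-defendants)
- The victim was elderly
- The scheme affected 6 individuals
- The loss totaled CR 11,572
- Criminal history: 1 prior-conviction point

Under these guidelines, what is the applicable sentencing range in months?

Base offense level for embezzlement: 18.
§2 does not apply.
§3 applies: 18 + 3 = 21.
§4 applies (level before this adjustment is 21 < 31, so +1): 21 + 1 = 22.
§5 applies: 22 − 4 = 18.
§6 applies (level before this adjustment is 18 ≥ 18, so +3): 18 + 3 = 21.
Final offense level: 21.
Criminal history: 1 prior point → Category 1 (0-4).
Level 21 falls in the 21-31 band.
Grid: Level 21-31 × Category 1 = 41-46 months.

41-46 months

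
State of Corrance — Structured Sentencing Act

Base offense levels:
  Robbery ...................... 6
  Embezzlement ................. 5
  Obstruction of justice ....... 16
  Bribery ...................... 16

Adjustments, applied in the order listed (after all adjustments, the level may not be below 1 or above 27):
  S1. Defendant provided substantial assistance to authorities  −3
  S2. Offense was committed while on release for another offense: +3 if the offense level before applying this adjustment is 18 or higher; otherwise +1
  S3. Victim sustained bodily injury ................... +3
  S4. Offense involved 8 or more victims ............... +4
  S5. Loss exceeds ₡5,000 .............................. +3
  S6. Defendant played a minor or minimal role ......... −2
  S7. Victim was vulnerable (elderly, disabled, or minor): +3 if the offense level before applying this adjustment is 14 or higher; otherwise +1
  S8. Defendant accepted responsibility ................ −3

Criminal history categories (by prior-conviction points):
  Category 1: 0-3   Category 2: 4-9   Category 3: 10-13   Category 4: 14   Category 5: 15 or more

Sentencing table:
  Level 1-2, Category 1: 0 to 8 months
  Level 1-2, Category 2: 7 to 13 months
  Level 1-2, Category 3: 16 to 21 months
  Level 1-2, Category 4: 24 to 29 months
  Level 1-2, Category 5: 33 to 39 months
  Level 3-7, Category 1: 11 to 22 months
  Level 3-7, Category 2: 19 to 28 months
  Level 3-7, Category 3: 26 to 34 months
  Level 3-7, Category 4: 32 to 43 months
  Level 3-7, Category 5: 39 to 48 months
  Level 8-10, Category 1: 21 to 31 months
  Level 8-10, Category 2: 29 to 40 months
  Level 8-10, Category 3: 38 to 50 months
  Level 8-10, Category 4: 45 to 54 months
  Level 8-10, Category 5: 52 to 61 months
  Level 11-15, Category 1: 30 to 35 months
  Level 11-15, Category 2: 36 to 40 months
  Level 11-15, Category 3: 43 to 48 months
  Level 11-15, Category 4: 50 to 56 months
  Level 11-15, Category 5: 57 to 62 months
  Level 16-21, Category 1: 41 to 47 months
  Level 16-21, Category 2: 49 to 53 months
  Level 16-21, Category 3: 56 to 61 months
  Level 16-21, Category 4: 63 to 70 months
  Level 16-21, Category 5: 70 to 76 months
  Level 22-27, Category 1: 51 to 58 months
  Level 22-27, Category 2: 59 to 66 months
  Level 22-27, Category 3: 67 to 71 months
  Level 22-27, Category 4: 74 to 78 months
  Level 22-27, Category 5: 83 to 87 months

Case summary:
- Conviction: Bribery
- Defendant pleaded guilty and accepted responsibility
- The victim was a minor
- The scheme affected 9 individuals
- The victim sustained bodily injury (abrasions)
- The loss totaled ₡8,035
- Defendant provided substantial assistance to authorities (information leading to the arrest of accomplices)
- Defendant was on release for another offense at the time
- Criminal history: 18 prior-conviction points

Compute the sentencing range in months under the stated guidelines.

Base offense level for bribery: 16.
S1 applies: 16 − 3 = 13.
S2 applies (level before this adjustment is 13 < 18, so +1): 13 + 1 = 14.
S3 applies: 14 + 3 = 17.
S4 applies: 17 + 4 = 21.
S5 applies: 21 + 3 = 24.
S7 applies (level before this adjustment is 24 ≥ 14, so +3): 24 + 3 = 27.
S8 applies: 27 − 3 = 24.
Final offense level: 24.
Criminal history: 18 prior points → Category 5 (15+).
Level 24 falls in the 22-27 band.
Grid: Level 22-27 × Category 5 = 83-87 months.

83-87 months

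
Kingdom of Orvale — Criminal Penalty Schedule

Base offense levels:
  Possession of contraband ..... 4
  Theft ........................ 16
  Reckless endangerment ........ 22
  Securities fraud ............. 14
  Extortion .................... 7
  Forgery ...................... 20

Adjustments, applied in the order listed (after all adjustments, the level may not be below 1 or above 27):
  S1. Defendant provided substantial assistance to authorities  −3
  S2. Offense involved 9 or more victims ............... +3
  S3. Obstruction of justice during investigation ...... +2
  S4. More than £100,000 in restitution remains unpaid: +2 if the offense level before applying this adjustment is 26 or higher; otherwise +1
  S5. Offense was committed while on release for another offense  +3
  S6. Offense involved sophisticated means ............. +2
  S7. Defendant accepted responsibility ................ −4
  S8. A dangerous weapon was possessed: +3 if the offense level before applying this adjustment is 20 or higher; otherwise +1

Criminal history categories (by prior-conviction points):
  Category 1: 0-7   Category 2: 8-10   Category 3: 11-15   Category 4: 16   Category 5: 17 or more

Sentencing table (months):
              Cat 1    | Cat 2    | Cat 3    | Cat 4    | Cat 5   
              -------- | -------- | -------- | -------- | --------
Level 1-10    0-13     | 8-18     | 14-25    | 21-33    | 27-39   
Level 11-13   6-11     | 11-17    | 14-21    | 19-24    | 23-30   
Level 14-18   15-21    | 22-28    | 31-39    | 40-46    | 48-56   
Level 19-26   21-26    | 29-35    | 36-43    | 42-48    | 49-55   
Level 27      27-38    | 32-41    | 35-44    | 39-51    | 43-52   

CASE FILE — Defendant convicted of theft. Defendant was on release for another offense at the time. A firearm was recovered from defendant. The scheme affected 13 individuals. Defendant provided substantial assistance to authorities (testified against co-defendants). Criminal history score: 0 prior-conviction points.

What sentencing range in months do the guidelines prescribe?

21-26 months

Base offense level for theft: 16.
S1 applies: 16 − 3 = 13.
S2 applies: 13 + 3 = 16.
S3 does not apply.
S5 applies: 16 + 3 = 19.
S6 does not apply.
S7 does not apply.
S8 applies (level before this adjustment is 19 < 20, so +1): 19 + 1 = 20.
Final offense level: 20.
Criminal history: 0 prior points → Category 1 (0-7).
Level 20 falls in the 19-26 band.
Grid: Level 19-26 × Category 1 = 21-26 months.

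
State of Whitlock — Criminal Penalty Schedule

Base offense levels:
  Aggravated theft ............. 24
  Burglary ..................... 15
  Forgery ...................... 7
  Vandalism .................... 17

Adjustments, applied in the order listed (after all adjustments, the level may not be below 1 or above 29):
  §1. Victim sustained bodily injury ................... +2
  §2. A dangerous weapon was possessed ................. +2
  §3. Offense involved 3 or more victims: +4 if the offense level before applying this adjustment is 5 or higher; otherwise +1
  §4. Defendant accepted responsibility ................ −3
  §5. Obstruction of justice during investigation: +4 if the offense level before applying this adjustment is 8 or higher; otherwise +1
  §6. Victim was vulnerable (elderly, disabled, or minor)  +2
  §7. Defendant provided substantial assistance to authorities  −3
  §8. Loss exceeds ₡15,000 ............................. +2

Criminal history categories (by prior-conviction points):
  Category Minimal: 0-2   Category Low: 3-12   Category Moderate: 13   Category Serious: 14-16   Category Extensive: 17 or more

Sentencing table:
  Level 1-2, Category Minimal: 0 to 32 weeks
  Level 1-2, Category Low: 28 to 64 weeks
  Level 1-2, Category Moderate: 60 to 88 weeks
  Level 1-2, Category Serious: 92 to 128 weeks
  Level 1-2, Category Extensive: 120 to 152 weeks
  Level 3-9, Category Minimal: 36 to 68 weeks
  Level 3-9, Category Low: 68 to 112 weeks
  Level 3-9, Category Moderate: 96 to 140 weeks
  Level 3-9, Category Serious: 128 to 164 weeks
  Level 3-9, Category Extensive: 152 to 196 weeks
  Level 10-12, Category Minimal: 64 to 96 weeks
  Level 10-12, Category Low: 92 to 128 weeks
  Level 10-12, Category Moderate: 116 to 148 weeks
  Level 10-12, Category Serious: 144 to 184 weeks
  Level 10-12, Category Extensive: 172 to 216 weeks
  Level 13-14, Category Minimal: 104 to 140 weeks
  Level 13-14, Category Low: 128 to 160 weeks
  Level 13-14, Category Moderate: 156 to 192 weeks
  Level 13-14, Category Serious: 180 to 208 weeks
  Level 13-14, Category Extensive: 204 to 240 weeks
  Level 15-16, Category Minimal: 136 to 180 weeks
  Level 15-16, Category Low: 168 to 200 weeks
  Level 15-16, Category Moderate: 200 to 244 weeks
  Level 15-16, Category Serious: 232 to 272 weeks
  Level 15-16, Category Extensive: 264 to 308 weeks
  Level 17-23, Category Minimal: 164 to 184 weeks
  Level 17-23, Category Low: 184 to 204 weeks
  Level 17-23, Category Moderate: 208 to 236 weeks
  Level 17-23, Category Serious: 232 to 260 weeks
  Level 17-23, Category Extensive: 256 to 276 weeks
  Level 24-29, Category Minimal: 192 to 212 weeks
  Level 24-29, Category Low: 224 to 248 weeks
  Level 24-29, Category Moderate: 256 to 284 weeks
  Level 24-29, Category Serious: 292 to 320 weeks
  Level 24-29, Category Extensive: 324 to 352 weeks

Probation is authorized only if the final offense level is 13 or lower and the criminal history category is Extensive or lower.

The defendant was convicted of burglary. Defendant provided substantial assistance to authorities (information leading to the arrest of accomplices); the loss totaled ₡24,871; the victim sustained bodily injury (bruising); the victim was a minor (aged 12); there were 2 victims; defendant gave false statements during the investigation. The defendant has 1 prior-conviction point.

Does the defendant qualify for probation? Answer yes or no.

No

Base offense level for burglary: 15.
§1 applies: 15 + 2 = 17.
§5 applies (level before this adjustment is 17 ≥ 8, so +4): 17 + 4 = 21.
§6 applies: 21 + 2 = 23.
§7 applies: 23 − 3 = 20.
§8 applies: 20 + 2 = 22.
Final offense level: 22.
Criminal history: 1 prior point → Category Minimal (0-2).
Level 22 falls in the 17-23 band.
Grid: Level 17-23 × Category Minimal = 164-184 weeks.
Probation check: level 22 > 13 and category Minimal ≤ Extensive → not eligible.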